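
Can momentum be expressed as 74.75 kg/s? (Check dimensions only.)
No

momentum has SI base units: kg * m / s
kg/s does NOT reduce to kg * m / s; a valid unit for momentum would be e.g. kg·m/s.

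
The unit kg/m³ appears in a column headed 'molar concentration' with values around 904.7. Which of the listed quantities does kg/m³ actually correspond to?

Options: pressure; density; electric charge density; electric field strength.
density

molar concentration should have units dimensionally equivalent to mol / m^3 (e.g. mol/m³).
The given unit 'kg/m³' reduces to kg / m^3. Of the listed options, that is the dimensionality of density.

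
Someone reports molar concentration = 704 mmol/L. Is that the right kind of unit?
Yes

molar concentration has SI base units: mol / m^3
mmol/L reduces to the same SI base units, so it is a valid unit for molar concentration.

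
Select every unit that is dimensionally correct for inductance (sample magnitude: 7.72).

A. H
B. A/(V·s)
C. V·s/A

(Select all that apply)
A, C

inductance has SI base units: kg * m^2 / (A^2 * s^2)

Checking each option against kg * m^2 / (A^2 * s^2):
  A. H: ✓ matches
  B. A/(V·s): ✗ does not match
  C. V·s/A: ✓ matches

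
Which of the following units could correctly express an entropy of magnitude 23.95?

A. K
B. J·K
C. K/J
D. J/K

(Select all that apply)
D

entropy has SI base units: kg * m^2 / (s^2 * K)

Checking each option against kg * m^2 / (s^2 * K):
  A. K: ✗ does not match
  B. J·K: ✗ does not match
  C. K/J: ✗ does not match
  D. J/K: ✓ matches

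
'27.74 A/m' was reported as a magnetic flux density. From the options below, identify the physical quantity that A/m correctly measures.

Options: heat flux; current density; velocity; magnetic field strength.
magnetic field strength

magnetic flux density should have units dimensionally equivalent to kg / (A * s^2) (e.g. T).
The given unit 'A/m' reduces to A / m. Of the listed options, that is the dimensionality of magnetic field strength.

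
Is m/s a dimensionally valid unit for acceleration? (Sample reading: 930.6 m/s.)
No

acceleration has SI base units: m / s^2
m/s does NOT reduce to m / s^2; a valid unit for acceleration would be e.g. m/s².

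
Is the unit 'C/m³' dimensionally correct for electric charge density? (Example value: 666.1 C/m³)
Yes

electric charge density has SI base units: A * s / m^3
C/m³ reduces to the same SI base units, so it is a valid unit for electric charge density.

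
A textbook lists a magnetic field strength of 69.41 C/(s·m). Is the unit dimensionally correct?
Yes

magnetic field strength has SI base units: A / m
C/(s·m) reduces to the same SI base units, so it is a valid unit for magnetic field strength.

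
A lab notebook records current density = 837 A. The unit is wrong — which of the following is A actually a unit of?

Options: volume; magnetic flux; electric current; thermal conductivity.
electric current

current density should have units dimensionally equivalent to A / m^2 (e.g. A/m²).
The given unit 'A' reduces to A. Of the listed options, that is the dimensionality of electric current.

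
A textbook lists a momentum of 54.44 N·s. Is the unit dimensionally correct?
Yes

momentum has SI base units: kg * m / s
N·s reduces to the same SI base units, so it is a valid unit for momentum.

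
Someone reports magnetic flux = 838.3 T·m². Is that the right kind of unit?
Yes

magnetic flux has SI base units: kg * m^2 / (A * s^2)
T·m² reduces to the same SI base units, so it is a valid unit for magnetic flux.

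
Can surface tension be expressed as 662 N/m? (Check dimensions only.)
Yes

surface tension has SI base units: kg / s^2
N/m reduces to the same SI base units, so it is a valid unit for surface tension.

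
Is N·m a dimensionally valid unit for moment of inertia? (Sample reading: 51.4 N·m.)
No

moment of inertia has SI base units: kg * m^2
N·m does NOT reduce to kg * m^2; a valid unit for moment of inertia would be e.g. kg·m².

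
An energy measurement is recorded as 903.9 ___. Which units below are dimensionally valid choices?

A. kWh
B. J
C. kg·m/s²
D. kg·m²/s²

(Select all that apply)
A, B, D

energy has SI base units: kg * m^2 / s^2

Checking each option against kg * m^2 / s^2:
  A. kWh: ✓ matches
  B. J: ✓ matches
  C. kg·m/s²: ✗ does not match
  D. kg·m²/s²: ✓ matches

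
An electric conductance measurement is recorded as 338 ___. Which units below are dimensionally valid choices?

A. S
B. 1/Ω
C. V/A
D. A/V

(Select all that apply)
A, B, D

electric conductance has SI base units: A^2 * s^3 / (kg * m^2)

Checking each option against A^2 * s^3 / (kg * m^2):
  A. S: ✓ matches
  B. 1/Ω: ✓ matches
  C. V/A: ✗ does not match
  D. A/V: ✓ matches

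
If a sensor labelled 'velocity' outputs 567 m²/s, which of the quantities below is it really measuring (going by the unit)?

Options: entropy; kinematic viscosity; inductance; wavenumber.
kinematic viscosity

velocity should have units dimensionally equivalent to m / s (e.g. m/s).
The given unit 'm²/s' reduces to m^2 / s. Of the listed options, that is the dimensionality of kinematic viscosity.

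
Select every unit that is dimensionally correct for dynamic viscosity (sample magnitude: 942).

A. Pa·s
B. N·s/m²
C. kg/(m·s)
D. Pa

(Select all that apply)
A, B, C

dynamic viscosity has SI base units: kg / (m * s)

Checking each option against kg / (m * s):
  A. Pa·s: ✓ matches
  B. N·s/m²: ✓ matches
  C. kg/(m·s): ✓ matches
  D. Pa: ✗ does not match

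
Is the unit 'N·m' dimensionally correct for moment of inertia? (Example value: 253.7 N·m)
No

moment of inertia has SI base units: kg * m^2
N·m does NOT reduce to kg * m^2; a valid unit for moment of inertia would be e.g. kg·m².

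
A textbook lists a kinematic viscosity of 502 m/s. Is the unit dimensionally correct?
No

kinematic viscosity has SI base units: m^2 / s
m/s does NOT reduce to m^2 / s; a valid unit for kinematic viscosity would be e.g. m²/s.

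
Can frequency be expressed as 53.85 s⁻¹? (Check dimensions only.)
Yes

frequency has SI base units: 1 / s
s⁻¹ reduces to the same SI base units, so it is a valid unit for frequency.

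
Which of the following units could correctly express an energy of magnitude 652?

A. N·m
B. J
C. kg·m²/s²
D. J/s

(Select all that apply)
A, B, C

energy has SI base units: kg * m^2 / s^2

Checking each option against kg * m^2 / s^2:
  A. N·m: ✓ matches
  B. J: ✓ matches
  C. kg·m²/s²: ✓ matches
  D. J/s: ✗ does not match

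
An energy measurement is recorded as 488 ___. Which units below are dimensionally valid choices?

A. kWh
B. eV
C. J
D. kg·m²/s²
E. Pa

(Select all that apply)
A, B, C, D

energy has SI base units: kg * m^2 / s^2

Checking each option against kg * m^2 / s^2:
  A. kWh: ✓ matches
  B. eV: ✓ matches
  C. J: ✓ matches
  D. kg·m²/s²: ✓ matches
  E. Pa: ✗ does not match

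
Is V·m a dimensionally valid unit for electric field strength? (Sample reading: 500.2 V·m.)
No

electric field strength has SI base units: kg * m / (A * s^3)
V·m does NOT reduce to kg * m / (A * s^3); a valid unit for electric field strength would be e.g. V/m.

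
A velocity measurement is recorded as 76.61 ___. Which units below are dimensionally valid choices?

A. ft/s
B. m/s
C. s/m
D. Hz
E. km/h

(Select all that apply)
A, B, E

velocity has SI base units: m / s

Checking each option against m / s:
  A. ft/s: ✓ matches
  B. m/s: ✓ matches
  C. s/m: ✗ does not match
  D. Hz: ✗ does not match
  E. km/h: ✓ matches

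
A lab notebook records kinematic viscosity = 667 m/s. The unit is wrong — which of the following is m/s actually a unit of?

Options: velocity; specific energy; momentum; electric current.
velocity

kinematic viscosity should have units dimensionally equivalent to m^2 / s (e.g. m²/s).
The given unit 'm/s' reduces to m / s. Of the listed options, that is the dimensionality of velocity.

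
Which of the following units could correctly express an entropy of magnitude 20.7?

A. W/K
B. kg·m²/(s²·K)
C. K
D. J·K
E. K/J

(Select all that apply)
B

entropy has SI base units: kg * m^2 / (s^2 * K)

Checking each option against kg * m^2 / (s^2 * K):
  A. W/K: ✗ does not match
  B. kg·m²/(s²·K): ✓ matches
  C. K: ✗ does not match
  D. J·K: ✗ does not match
  E. K/J: ✗ does not match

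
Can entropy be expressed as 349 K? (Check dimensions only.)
No

entropy has SI base units: kg * m^2 / (s^2 * K)
K does NOT reduce to kg * m^2 / (s^2 * K); a valid unit for entropy would be e.g. J/K.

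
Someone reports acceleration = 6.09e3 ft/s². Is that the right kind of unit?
Yes

acceleration has SI base units: m / s^2
ft/s² reduces to the same SI base units, so it is a valid unit for acceleration.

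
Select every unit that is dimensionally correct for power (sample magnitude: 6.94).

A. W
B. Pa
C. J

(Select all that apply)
A

power has SI base units: kg * m^2 / s^3

Checking each option against kg * m^2 / s^3:
  A. W: ✓ matches
  B. Pa: ✗ does not match
  C. J: ✗ does not match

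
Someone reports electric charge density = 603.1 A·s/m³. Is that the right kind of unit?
Yes

electric charge density has SI base units: A * s / m^3
A·s/m³ reduces to the same SI base units, so it is a valid unit for electric charge density.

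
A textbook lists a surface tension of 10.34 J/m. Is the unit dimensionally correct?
No

surface tension has SI base units: kg / s^2
J/m does NOT reduce to kg / s^2; a valid unit for surface tension would be e.g. N/m.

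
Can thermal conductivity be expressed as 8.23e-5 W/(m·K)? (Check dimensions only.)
Yes

thermal conductivity has SI base units: kg * m / (s^3 * K)
W/(m·K) reduces to the same SI base units, so it is a valid unit for thermal conductivity.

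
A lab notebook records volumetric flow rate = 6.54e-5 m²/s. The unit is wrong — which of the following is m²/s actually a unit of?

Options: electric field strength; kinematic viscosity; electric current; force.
kinematic viscosity

volumetric flow rate should have units dimensionally equivalent to m^3 / s (e.g. m³/s).
The given unit 'm²/s' reduces to m^2 / s. Of the listed options, that is the dimensionality of kinematic viscosity.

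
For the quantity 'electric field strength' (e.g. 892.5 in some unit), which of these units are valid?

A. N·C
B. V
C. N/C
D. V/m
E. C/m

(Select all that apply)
C, D

electric field strength has SI base units: kg * m / (A * s^3)

Checking each option against kg * m / (A * s^3):
  A. N·C: ✗ does not match
  B. V: ✗ does not match
  C. N/C: ✓ matches
  D. V/m: ✓ matches
  E. C/m: ✗ does not match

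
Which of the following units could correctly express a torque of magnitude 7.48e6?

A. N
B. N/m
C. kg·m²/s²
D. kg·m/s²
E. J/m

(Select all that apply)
C

torque has SI base units: kg * m^2 / s^2

Checking each option against kg * m^2 / s^2:
  A. N: ✗ does not match
  B. N/m: ✗ does not match
  C. kg·m²/s²: ✓ matches
  D. kg·m/s²: ✗ does not match
  E. J/m: ✗ does not match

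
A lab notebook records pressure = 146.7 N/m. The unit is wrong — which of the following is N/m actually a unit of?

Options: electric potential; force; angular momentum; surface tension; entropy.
surface tension

pressure should have units dimensionally equivalent to kg / (m * s^2) (e.g. Pa).
The given unit 'N/m' reduces to kg / s^2. Of the listed options, that is the dimensionality of surface tension.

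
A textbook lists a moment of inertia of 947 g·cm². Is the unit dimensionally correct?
Yes

moment of inertia has SI base units: kg * m^2
g·cm² reduces to the same SI base units, so it is a valid unit for moment of inertia.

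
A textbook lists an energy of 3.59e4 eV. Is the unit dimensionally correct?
Yes

energy has SI base units: kg * m^2 / s^2
eV reduces to the same SI base units, so it is a valid unit for energy.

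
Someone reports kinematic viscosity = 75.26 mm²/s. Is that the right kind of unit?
Yes

kinematic viscosity has SI base units: m^2 / s
mm²/s reduces to the same SI base units, so it is a valid unit for kinematic viscosity.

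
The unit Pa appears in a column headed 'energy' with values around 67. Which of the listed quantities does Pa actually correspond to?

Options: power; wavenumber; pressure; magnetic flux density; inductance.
pressure

energy should have units dimensionally equivalent to kg * m^2 / s^2 (e.g. J).
The given unit 'Pa' reduces to kg / (m * s^2). Of the listed options, that is the dimensionality of pressure.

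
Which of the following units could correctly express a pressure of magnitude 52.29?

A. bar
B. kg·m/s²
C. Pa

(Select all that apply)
A, C

pressure has SI base units: kg / (m * s^2)

Checking each option against kg / (m * s^2):
  A. bar: ✓ matches
  B. kg·m/s²: ✗ does not match
  C. Pa: ✓ matches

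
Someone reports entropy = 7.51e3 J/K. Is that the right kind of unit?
Yes

entropy has SI base units: kg * m^2 / (s^2 * K)
J/K reduces to the same SI base units, so it is a valid unit for entropy.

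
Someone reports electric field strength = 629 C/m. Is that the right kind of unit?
No

electric field strength has SI base units: kg * m / (A * s^3)
C/m does NOT reduce to kg * m / (A * s^3); a valid unit for electric field strength would be e.g. V/m.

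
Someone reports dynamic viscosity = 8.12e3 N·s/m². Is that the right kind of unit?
Yes

dynamic viscosity has SI base units: kg / (m * s)
N·s/m² reduces to the same SI base units, so it is a valid unit for dynamic viscosity.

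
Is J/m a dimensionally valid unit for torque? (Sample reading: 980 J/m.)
No

torque has SI base units: kg * m^2 / s^2
J/m does NOT reduce to kg * m^2 / s^2; a valid unit for torque would be e.g. N·m.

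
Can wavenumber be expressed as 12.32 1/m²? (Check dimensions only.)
No

wavenumber has SI base units: 1 / m
1/m² does NOT reduce to 1 / m; a valid unit for wavenumber would be e.g. 1/m.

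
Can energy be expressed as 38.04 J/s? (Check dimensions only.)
No

energy has SI base units: kg * m^2 / s^2
J/s does NOT reduce to kg * m^2 / s^2; a valid unit for energy would be e.g. J.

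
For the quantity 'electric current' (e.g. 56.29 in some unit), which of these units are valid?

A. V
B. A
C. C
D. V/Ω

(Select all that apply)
B, D

electric current has SI base units: A

Checking each option against A:
  A. V: ✗ does not match
  B. A: ✓ matches
  C. C: ✗ does not match
  D. V/Ω: ✓ matches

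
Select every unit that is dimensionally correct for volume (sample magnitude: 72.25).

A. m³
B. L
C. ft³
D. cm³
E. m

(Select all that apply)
A, B, C, D

volume has SI base units: m^3

Checking each option against m^3:
  A. m³: ✓ matches
  B. L: ✓ matches
  C. ft³: ✓ matches
  D. cm³: ✓ matches
  E. m: ✗ does not match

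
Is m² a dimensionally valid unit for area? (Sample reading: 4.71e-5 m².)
Yes

area has SI base units: m^2
m² reduces to the same SI base units, so it is a valid unit for area.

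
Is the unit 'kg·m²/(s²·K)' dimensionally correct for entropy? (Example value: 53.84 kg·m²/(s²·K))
Yes

entropy has SI base units: kg * m^2 / (s^2 * K)
kg·m²/(s²·K) reduces to the same SI base units, so it is a valid unit for entropy.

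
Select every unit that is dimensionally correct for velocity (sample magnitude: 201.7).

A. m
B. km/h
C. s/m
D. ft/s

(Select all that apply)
B, D

velocity has SI base units: m / s

Checking each option against m / s:
  A. m: ✗ does not match
  B. km/h: ✓ matches
  C. s/m: ✗ does not match
  D. ft/s: ✓ matches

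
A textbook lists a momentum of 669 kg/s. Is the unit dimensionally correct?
No

momentum has SI base units: kg * m / s
kg/s does NOT reduce to kg * m / s; a valid unit for momentum would be e.g. kg·m/s.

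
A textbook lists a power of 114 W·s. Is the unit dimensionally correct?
No

power has SI base units: kg * m^2 / s^3
W·s does NOT reduce to kg * m^2 / s^3; a valid unit for power would be e.g. W.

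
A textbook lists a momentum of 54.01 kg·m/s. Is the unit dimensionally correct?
Yes

momentum has SI base units: kg * m / s
kg·m/s reduces to the same SI base units, so it is a valid unit for momentum.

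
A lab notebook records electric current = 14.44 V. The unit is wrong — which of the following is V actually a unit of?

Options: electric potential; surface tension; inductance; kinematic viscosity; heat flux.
electric potential

electric current should have units dimensionally equivalent to A (e.g. A).
The given unit 'V' reduces to kg * m^2 / (A * s^3). Of the listed options, that is the dimensionality of electric potential.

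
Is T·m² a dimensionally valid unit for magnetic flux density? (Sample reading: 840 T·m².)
No

magnetic flux density has SI base units: kg / (A * s^2)
T·m² does NOT reduce to kg / (A * s^2); a valid unit for magnetic flux density would be e.g. T.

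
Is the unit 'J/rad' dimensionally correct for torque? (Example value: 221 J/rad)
Yes

torque has SI base units: kg * m^2 / s^2
J/rad reduces to the same SI base units, so it is a valid unit for torque.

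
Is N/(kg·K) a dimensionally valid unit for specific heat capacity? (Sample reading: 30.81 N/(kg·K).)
No

specific heat capacity has SI base units: m^2 / (s^2 * K)
N/(kg·K) does NOT reduce to m^2 / (s^2 * K); a valid unit for specific heat capacity would be e.g. J/(kg·K).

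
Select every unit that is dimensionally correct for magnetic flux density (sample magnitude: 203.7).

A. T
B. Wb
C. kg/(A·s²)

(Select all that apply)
A, C

magnetic flux density has SI base units: kg / (A * s^2)

Checking each option against kg / (A * s^2):
  A. T: ✓ matches
  B. Wb: ✗ does not match
  C. kg/(A·s²): ✓ matches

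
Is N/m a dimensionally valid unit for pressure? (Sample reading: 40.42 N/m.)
No

pressure has SI base units: kg / (m * s^2)
N/m does NOT reduce to kg / (m * s^2); a valid unit for pressure would be e.g. Pa.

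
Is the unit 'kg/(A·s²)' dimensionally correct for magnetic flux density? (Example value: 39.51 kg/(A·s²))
Yes

magnetic flux density has SI base units: kg / (A * s^2)
kg/(A·s²) reduces to the same SI base units, so it is a valid unit for magnetic flux density.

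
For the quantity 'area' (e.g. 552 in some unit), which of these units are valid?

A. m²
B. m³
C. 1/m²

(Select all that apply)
A

area has SI base units: m^2

Checking each option against m^2:
  A. m²: ✓ matches
  B. m³: ✗ does not match
  C. 1/m²: ✗ does not match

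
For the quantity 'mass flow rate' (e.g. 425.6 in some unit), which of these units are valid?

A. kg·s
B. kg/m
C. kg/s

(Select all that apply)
C

mass flow rate has SI base units: kg / s

Checking each option against kg / s:
  A. kg·s: ✗ does not match
  B. kg/m: ✗ does not match
  C. kg/s: ✓ matches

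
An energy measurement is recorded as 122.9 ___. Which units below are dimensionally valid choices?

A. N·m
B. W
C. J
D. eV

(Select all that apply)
A, C, D

energy has SI base units: kg * m^2 / s^2

Checking each option against kg * m^2 / s^2:
  A. N·m: ✓ matches
  B. W: ✗ does not match
  C. J: ✓ matches
  D. eV: ✓ matches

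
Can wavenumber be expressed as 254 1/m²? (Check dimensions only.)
No

wavenumber has SI base units: 1 / m
1/m² does NOT reduce to 1 / m; a valid unit for wavenumber would be e.g. 1/m.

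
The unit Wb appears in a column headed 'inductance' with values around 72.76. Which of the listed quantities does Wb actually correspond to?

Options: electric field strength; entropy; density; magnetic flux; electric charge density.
magnetic flux

inductance should have units dimensionally equivalent to kg * m^2 / (A^2 * s^2) (e.g. H).
The given unit 'Wb' reduces to kg * m^2 / (A * s^2). Of the listed options, that is the dimensionality of magnetic flux.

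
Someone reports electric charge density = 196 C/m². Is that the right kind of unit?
No

electric charge density has SI base units: A * s / m^3
C/m² does NOT reduce to A * s / m^3; a valid unit for electric charge density would be e.g. C/m³.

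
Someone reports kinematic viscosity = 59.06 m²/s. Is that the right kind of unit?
Yes

kinematic viscosity has SI base units: m^2 / s
m²/s reduces to the same SI base units, so it is a valid unit for kinematic viscosity.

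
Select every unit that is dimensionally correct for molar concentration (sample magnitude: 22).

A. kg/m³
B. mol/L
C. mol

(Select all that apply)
B

molar concentration has SI base units: mol / m^3

Checking each option against mol / m^3:
  A. kg/m³: ✗ does not match
  B. mol/L: ✓ matches
  C. mol: ✗ does not match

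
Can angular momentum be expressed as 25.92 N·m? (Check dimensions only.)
No

angular momentum has SI base units: kg * m^2 / s
N·m does NOT reduce to kg * m^2 / s; a valid unit for angular momentum would be e.g. kg·m²/s.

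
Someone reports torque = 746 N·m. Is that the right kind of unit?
Yes

torque has SI base units: kg * m^2 / s^2
N·m reduces to the same SI base units, so it is a valid unit for torque.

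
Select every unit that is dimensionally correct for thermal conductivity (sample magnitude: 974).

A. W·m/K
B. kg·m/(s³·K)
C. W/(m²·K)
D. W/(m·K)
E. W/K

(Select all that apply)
B, D

thermal conductivity has SI base units: kg * m / (s^3 * K)

Checking each option against kg * m / (s^3 * K):
  A. W·m/K: ✗ does not match
  B. kg·m/(s³·K): ✓ matches
  C. W/(m²·K): ✗ does not match
  D. W/(m·K): ✓ matches
  E. W/K: ✗ does not match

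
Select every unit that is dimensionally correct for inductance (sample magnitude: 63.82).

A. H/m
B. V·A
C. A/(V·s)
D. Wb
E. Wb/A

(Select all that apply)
E

inductance has SI base units: kg * m^2 / (A^2 * s^2)

Checking each option against kg * m^2 / (A^2 * s^2):
  A. H/m: ✗ does not match
  B. V·A: ✗ does not match
  C. A/(V·s): ✗ does not match
  D. Wb: ✗ does not match
  E. Wb/A: ✓ matches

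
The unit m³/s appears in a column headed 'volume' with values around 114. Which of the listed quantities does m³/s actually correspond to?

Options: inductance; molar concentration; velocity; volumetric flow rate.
volumetric flow rate

volume should have units dimensionally equivalent to m^3 (e.g. m³).
The given unit 'm³/s' reduces to m^3 / s. Of the listed options, that is the dimensionality of volumetric flow rate.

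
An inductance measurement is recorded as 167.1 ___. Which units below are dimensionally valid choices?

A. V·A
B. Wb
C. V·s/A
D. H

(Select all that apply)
C, D

inductance has SI base units: kg * m^2 / (A^2 * s^2)

Checking each option against kg * m^2 / (A^2 * s^2):
  A. V·A: ✗ does not match
  B. Wb: ✗ does not match
  C. V·s/A: ✓ matches
  D. H: ✓ matches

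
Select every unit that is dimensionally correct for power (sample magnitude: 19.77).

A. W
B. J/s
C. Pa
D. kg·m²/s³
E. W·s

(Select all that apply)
A, B, D

power has SI base units: kg * m^2 / s^3

Checking each option against kg * m^2 / s^3:
  A. W: ✓ matches
  B. J/s: ✓ matches
  C. Pa: ✗ does not match
  D. kg·m²/s³: ✓ matches
  E. W·s: ✗ does not match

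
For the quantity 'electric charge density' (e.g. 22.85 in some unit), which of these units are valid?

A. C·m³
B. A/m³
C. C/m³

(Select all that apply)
C

electric charge density has SI base units: A * s / m^3

Checking each option against A * s / m^3:
  A. C·m³: ✗ does not match
  B. A/m³: ✗ does not match
  C. C/m³: ✓ matches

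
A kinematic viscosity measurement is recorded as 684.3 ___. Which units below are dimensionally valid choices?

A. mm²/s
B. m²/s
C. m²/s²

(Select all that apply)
A, B

kinematic viscosity has SI base units: m^2 / s

Checking each option against m^2 / s:
  A. mm²/s: ✓ matches
  B. m²/s: ✓ matches
  C. m²/s²: ✗ does not match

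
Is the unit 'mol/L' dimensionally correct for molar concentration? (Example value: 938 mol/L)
Yes

molar concentration has SI base units: mol / m^3
mol/L reduces to the same SI base units, so it is a valid unit for molar concentration.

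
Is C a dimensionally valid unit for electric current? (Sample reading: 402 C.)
No

electric current has SI base units: A
C does NOT reduce to A; a valid unit for electric current would be e.g. A.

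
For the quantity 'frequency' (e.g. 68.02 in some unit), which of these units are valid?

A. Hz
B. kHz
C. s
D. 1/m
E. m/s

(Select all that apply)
A, B

frequency has SI base units: 1 / s

Checking each option against 1 / s:
  A. Hz: ✓ matches
  B. kHz: ✓ matches
  C. s: ✗ does not match
  D. 1/m: ✗ does not match
  E. m/s: ✗ does not match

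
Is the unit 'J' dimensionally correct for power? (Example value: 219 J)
No

power has SI base units: kg * m^2 / s^3
J does NOT reduce to kg * m^2 / s^3; a valid unit for power would be e.g. W.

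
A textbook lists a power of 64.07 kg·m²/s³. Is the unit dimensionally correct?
Yes

power has SI base units: kg * m^2 / s^3
kg·m²/s³ reduces to the same SI base units, so it is a valid unit for power.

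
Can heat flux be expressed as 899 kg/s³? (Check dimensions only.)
Yes

heat flux has SI base units: kg / s^3
kg/s³ reduces to the same SI base units, so it is a valid unit for heat flux.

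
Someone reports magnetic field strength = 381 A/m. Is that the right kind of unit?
Yes

magnetic field strength has SI base units: A / m
A/m reduces to the same SI base units, so it is a valid unit for magnetic field strength.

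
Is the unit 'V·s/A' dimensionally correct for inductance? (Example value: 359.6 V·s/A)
Yes

inductance has SI base units: kg * m^2 / (A^2 * s^2)
V·s/A reduces to the same SI base units, so it is a valid unit for inductance.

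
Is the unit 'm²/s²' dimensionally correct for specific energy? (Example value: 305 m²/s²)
Yes

specific energy has SI base units: m^2 / s^2
m²/s² reduces to the same SI base units, so it is a valid unit for specific energy.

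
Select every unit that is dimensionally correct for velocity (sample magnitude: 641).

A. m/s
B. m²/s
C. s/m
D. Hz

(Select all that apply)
A

velocity has SI base units: m / s

Checking each option against m / s:
  A. m/s: ✓ matches
  B. m²/s: ✗ does not match
  C. s/m: ✗ does not match
  D. Hz: ✗ does not match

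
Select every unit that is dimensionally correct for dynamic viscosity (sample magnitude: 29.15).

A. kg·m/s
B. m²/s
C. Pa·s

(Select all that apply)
C

dynamic viscosity has SI base units: kg / (m * s)

Checking each option against kg / (m * s):
  A. kg·m/s: ✗ does not match
  B. m²/s: ✗ does not match
  C. Pa·s: ✓ matches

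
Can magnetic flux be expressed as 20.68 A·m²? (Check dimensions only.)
No

magnetic flux has SI base units: kg * m^2 / (A * s^2)
A·m² does NOT reduce to kg * m^2 / (A * s^2); a valid unit for magnetic flux would be e.g. Wb.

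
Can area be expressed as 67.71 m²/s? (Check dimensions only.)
No

area has SI base units: m^2
m²/s does NOT reduce to m^2; a valid unit for area would be e.g. m².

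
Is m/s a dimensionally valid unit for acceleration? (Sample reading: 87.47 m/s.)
No

acceleration has SI base units: m / s^2
m/s does NOT reduce to m / s^2; a valid unit for acceleration would be e.g. m/s².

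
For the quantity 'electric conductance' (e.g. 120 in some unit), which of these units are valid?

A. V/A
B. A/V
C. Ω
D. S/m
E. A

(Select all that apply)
B

electric conductance has SI base units: A^2 * s^3 / (kg * m^2)

Checking each option against A^2 * s^3 / (kg * m^2):
  A. V/A: ✗ does not match
  B. A/V: ✓ matches
  C. Ω: ✗ does not match
  D. S/m: ✗ does not match
  E. A: ✗ does not match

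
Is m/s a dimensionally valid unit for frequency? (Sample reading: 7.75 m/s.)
No

frequency has SI base units: 1 / s
m/s does NOT reduce to 1 / s; a valid unit for frequency would be e.g. Hz.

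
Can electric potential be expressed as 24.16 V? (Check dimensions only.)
Yes

electric potential has SI base units: kg * m^2 / (A * s^3)
V reduces to the same SI base units, so it is a valid unit for electric potential.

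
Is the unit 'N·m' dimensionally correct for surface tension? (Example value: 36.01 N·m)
No

surface tension has SI base units: kg / s^2
N·m does NOT reduce to kg / s^2; a valid unit for surface tension would be e.g. N/m.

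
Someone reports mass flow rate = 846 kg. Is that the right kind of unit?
No

mass flow rate has SI base units: kg / s
kg does NOT reduce to kg / s; a valid unit for mass flow rate would be e.g. kg/s.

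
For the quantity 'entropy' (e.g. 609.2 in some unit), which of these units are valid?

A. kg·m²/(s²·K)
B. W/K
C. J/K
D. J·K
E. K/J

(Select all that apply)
A, C

entropy has SI base units: kg * m^2 / (s^2 * K)

Checking each option against kg * m^2 / (s^2 * K):
  A. kg·m²/(s²·K): ✓ matches
  B. W/K: ✗ does not match
  C. J/K: ✓ matches
  D. J·K: ✗ does not match
  E. K/J: ✗ does not match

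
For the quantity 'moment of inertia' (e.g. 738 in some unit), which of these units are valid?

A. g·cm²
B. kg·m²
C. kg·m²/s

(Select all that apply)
A, B

moment of inertia has SI base units: kg * m^2

Checking each option against kg * m^2:
  A. g·cm²: ✓ matches
  B. kg·m²: ✓ matches
  C. kg·m²/s: ✗ does not match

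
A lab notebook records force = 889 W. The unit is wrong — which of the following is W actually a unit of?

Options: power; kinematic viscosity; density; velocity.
power

force should have units dimensionally equivalent to kg * m / s^2 (e.g. N).
The given unit 'W' reduces to kg * m^2 / s^3. Of the listed options, that is the dimensionality of power.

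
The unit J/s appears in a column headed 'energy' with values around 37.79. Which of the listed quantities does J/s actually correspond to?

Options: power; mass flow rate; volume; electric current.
power

energy should have units dimensionally equivalent to kg * m^2 / s^2 (e.g. J).
The given unit 'J/s' reduces to kg * m^2 / s^3. Of the listed options, that is the dimensionality of power.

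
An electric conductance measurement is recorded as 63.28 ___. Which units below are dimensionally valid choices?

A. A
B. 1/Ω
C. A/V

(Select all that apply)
B, C

electric conductance has SI base units: A^2 * s^3 / (kg * m^2)

Checking each option against A^2 * s^3 / (kg * m^2):
  A. A: ✗ does not match
  B. 1/Ω: ✓ matches
  C. A/V: ✓ matches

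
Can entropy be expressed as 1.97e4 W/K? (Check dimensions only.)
No

entropy has SI base units: kg * m^2 / (s^2 * K)
W/K does NOT reduce to kg * m^2 / (s^2 * K); a valid unit for entropy would be e.g. J/K.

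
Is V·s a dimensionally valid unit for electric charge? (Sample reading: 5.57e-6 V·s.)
No

electric charge has SI base units: A * s
V·s does NOT reduce to A * s; a valid unit for electric charge would be e.g. C.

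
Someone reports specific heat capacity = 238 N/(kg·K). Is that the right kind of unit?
No

specific heat capacity has SI base units: m^2 / (s^2 * K)
N/(kg·K) does NOT reduce to m^2 / (s^2 * K); a valid unit for specific heat capacity would be e.g. J/(kg·K).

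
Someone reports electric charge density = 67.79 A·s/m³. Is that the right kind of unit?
Yes

electric charge density has SI base units: A * s / m^3
A·s/m³ reduces to the same SI base units, so it is a valid unit for electric charge density.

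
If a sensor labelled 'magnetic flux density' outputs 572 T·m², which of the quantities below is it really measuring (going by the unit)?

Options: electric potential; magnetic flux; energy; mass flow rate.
magnetic flux

magnetic flux density should have units dimensionally equivalent to kg / (A * s^2) (e.g. T).
The given unit 'T·m²' reduces to kg * m^2 / (A * s^2). Of the listed options, that is the dimensionality of magnetic flux.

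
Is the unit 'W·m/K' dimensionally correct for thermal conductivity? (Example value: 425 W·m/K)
No

thermal conductivity has SI base units: kg * m / (s^3 * K)
W·m/K does NOT reduce to kg * m / (s^3 * K); a valid unit for thermal conductivity would be e.g. W/(m·K).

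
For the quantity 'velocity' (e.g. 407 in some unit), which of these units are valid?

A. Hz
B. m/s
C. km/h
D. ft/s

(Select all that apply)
B, C, D

velocity has SI base units: m / s

Checking each option against m / s:
  A. Hz: ✗ does not match
  B. m/s: ✓ matches
  C. km/h: ✓ matches
  D. ft/s: ✓ matches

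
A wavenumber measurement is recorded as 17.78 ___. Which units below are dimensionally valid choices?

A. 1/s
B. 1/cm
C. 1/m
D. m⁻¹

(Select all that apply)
B, C, D

wavenumber has SI base units: 1 / m

Checking each option against 1 / m:
  A. 1/s: ✗ does not match
  B. 1/cm: ✓ matches
  C. 1/m: ✓ matches
  D. m⁻¹: ✓ matches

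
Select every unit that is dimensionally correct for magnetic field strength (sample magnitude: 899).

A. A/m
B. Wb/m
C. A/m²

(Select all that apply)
A

magnetic field strength has SI base units: A / m

Checking each option against A / m:
  A. A/m: ✓ matches
  B. Wb/m: ✗ does not match
  C. A/m²: ✗ does not match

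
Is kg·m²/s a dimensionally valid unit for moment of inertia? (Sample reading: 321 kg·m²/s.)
No

moment of inertia has SI base units: kg * m^2
kg·m²/s does NOT reduce to kg * m^2; a valid unit for moment of inertia would be e.g. kg·m².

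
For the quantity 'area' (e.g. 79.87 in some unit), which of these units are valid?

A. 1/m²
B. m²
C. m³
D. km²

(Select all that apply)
B, D

area has SI base units: m^2

Checking each option against m^2:
  A. 1/m²: ✗ does not match
  B. m²: ✓ matches
  C. m³: ✗ does not match
  D. km²: ✓ matches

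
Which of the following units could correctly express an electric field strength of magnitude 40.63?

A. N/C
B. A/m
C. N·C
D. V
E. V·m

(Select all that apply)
A

electric field strength has SI base units: kg * m / (A * s^3)

Checking each option against kg * m / (A * s^3):
  A. N/C: ✓ matches
  B. A/m: ✗ does not match
  C. N·C: ✗ does not match
  D. V: ✗ does not match
  E. V·m: ✗ does not match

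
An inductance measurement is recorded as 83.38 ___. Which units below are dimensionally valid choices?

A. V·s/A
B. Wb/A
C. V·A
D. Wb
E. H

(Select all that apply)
A, B, E

inductance has SI base units: kg * m^2 / (A^2 * s^2)

Checking each option against kg * m^2 / (A^2 * s^2):
  A. V·s/A: ✓ matches
  B. Wb/A: ✓ matches
  C. V·A: ✗ does not match
  D. Wb: ✗ does not match
  E. H: ✓ matches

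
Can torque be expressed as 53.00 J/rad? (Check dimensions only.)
Yes

torque has SI base units: kg * m^2 / s^2
J/rad reduces to the same SI base units, so it is a valid unit for torque.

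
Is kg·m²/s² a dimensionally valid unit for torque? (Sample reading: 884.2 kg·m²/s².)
Yes

torque has SI base units: kg * m^2 / s^2
kg·m²/s² reduces to the same SI base units, so it is a valid unit for torque.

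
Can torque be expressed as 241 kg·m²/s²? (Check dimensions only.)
Yes

torque has SI base units: kg * m^2 / s^2
kg·m²/s² reduces to the same SI base units, so it is a valid unit for torque.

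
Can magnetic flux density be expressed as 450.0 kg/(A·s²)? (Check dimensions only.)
Yes

magnetic flux density has SI base units: kg / (A * s^2)
kg/(A·s²) reduces to the same SI base units, so it is a valid unit for magnetic flux density.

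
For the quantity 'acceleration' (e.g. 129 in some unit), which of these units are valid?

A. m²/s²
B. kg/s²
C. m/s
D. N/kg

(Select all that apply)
D

acceleration has SI base units: m / s^2

Checking each option against m / s^2:
  A. m²/s²: ✗ does not match
  B. kg/s²: ✗ does not match
  C. m/s: ✗ does not match
  D. N/kg: ✓ matches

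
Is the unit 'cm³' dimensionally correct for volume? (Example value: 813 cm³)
Yes

volume has SI base units: m^3
cm³ reduces to the same SI base units, so it is a valid unit for volume.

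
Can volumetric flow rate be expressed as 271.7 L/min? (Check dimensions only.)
Yes

volumetric flow rate has SI base units: m^3 / s
L/min reduces to the same SI base units, so it is a valid unit for volumetric flow rate.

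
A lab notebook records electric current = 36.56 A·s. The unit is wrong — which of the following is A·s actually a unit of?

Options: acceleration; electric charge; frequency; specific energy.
electric charge

electric current should have units dimensionally equivalent to A (e.g. A).
The given unit 'A·s' reduces to A * s. Of the listed options, that is the dimensionality of electric charge.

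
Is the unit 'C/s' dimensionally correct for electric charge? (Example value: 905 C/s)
No

electric charge has SI base units: A * s
C/s does NOT reduce to A * s; a valid unit for electric charge would be e.g. C.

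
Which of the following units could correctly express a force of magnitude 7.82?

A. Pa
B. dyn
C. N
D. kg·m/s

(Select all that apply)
B, C

force has SI base units: kg * m / s^2

Checking each option against kg * m / s^2:
  A. Pa: ✗ does not match
  B. dyn: ✓ matches
  C. N: ✓ matches
  D. kg·m/s: ✗ does not match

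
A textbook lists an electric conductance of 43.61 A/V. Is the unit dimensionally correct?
Yes

electric conductance has SI base units: A^2 * s^3 / (kg * m^2)
A/V reduces to the same SI base units, so it is a valid unit for electric conductance.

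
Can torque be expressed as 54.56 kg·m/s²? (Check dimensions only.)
No

torque has SI base units: kg * m^2 / s^2
kg·m/s² does NOT reduce to kg * m^2 / s^2; a valid unit for torque would be e.g. N·m.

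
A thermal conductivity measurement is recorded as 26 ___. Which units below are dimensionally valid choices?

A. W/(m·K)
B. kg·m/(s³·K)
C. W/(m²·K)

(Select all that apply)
A, B

thermal conductivity has SI base units: kg * m / (s^3 * K)

Checking each option against kg * m / (s^3 * K):
  A. W/(m·K): ✓ matches
  B. kg·m/(s³·K): ✓ matches
  C. W/(m²·K): ✗ does not match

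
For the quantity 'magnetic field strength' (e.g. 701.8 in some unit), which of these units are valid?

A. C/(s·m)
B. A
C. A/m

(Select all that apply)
A, C

magnetic field strength has SI base units: A / m

Checking each option against A / m:
  A. C/(s·m): ✓ matches
  B. A: ✗ does not match
  C. A/m: ✓ matches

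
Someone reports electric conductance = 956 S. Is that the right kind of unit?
Yes

electric conductance has SI base units: A^2 * s^3 / (kg * m^2)
S reduces to the same SI base units, so it is a valid unit for electric conductance.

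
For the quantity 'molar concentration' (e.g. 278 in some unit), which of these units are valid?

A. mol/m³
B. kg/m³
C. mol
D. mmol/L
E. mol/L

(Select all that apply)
A, D, E

molar concentration has SI base units: mol / m^3

Checking each option against mol / m^3:
  A. mol/m³: ✓ matches
  B. kg/m³: ✗ does not match
  C. mol: ✗ does not match
  D. mmol/L: ✓ matches
  E. mol/L: ✓ matches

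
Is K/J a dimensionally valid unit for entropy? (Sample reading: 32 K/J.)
No

entropy has SI base units: kg * m^2 / (s^2 * K)
K/J does NOT reduce to kg * m^2 / (s^2 * K); a valid unit for entropy would be e.g. J/K.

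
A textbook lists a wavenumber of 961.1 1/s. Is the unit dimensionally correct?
No

wavenumber has SI base units: 1 / m
1/s does NOT reduce to 1 / m; a valid unit for wavenumber would be e.g. 1/m.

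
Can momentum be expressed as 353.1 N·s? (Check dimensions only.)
Yes

momentum has SI base units: kg * m / s
N·s reduces to the same SI base units, so it is a valid unit for momentum.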